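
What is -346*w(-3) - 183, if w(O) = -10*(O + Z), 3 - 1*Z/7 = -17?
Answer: 473837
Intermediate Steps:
Z = 140 (Z = 21 - 7*(-17) = 21 + 119 = 140)
w(O) = -1400 - 10*O (w(O) = -10*(O + 140) = -10*(140 + O) = -1400 - 10*O)
-346*w(-3) - 183 = -346*(-1400 - 10*(-3)) - 183 = -346*(-1400 + 30) - 183 = -346*(-1370) - 183 = 474020 - 183 = 473837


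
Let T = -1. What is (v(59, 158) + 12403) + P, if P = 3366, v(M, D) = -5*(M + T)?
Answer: 15479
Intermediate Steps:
v(M, D) = 5 - 5*M (v(M, D) = -5*(M - 1) = -5*(-1 + M) = 5 - 5*M)
(v(59, 158) + 12403) + P = ((5 - 5*59) + 12403) + 3366 = ((5 - 295) + 12403) + 3366 = (-290 + 12403) + 3366 = 12113 + 3366 = 15479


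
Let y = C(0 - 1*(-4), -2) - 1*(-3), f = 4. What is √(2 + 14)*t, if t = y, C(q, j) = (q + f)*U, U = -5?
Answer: -148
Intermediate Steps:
C(q, j) = -20 - 5*q (C(q, j) = (q + 4)*(-5) = (4 + q)*(-5) = -20 - 5*q)
y = -37 (y = (-20 - 5*(0 - 1*(-4))) - 1*(-3) = (-20 - 5*(0 + 4)) + 3 = (-20 - 5*4) + 3 = (-20 - 20) + 3 = -40 + 3 = -37)
t = -37
√(2 + 14)*t = √(2 + 14)*(-37) = √16*(-37) = 4*(-37) = -148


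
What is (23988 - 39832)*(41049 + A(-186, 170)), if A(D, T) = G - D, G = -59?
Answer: -652392544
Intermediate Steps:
A(D, T) = -59 - D
(23988 - 39832)*(41049 + A(-186, 170)) = (23988 - 39832)*(41049 + (-59 - 1*(-186))) = -15844*(41049 + (-59 + 186)) = -15844*(41049 + 127) = -15844*41176 = -652392544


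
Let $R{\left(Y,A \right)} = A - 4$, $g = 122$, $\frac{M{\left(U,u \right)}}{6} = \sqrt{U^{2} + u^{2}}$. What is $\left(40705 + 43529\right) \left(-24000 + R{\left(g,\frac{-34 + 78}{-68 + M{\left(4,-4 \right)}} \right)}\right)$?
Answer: $- \frac{438779538870}{217} - \frac{5559444 \sqrt{2}}{217} \approx -2.0221 \cdot 10^{9}$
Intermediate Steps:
$M{\left(U,u \right)} = 6 \sqrt{U^{2} + u^{2}}$
$R{\left(Y,A \right)} = -4 + A$ ($R{\left(Y,A \right)} = A - 4 = -4 + A$)
$\left(40705 + 43529\right) \left(-24000 + R{\left(g,\frac{-34 + 78}{-68 + M{\left(4,-4 \right)}} \right)}\right) = \left(40705 + 43529\right) \left(-24000 - \left(4 - \frac{-34 + 78}{-68 + 6 \sqrt{4^{2} + \left(-4\right)^{2}}}\right)\right) = 84234 \left(-24000 - \left(4 - \frac{44}{-68 + 6 \sqrt{16 + 16}}\right)\right) = 84234 \left(-24000 - \left(4 - \frac{44}{-68 + 6 \sqrt{32}}\right)\right) = 84234 \left(-24000 - \left(4 - \frac{44}{-68 + 6 \cdot 4 \sqrt{2}}\right)\right) = 84234 \left(-24000 - \left(4 - \frac{44}{-68 + 24 \sqrt{2}}\right)\right) = 84234 \left(-24004 + \frac{44}{-68 + 24 \sqrt{2}}\right) = -2021952936 + \frac{3706296}{-68 + 24 \sqrt{2}}$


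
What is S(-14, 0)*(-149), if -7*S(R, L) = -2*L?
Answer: 0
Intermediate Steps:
S(R, L) = 2*L/7 (S(R, L) = -(-2)*L/7 = 2*L/7)
S(-14, 0)*(-149) = ((2/7)*0)*(-149) = 0*(-149) = 0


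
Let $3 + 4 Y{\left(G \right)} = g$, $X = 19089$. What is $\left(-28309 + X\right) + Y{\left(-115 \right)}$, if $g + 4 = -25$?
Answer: $-9228$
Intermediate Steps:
$g = -29$ ($g = -4 - 25 = -29$)
$Y{\left(G \right)} = -8$ ($Y{\left(G \right)} = - \frac{3}{4} + \frac{1}{4} \left(-29\right) = - \frac{3}{4} - \frac{29}{4} = -8$)
$\left(-28309 + X\right) + Y{\left(-115 \right)} = \left(-28309 + 19089\right) - 8 = -9220 - 8 = -9228$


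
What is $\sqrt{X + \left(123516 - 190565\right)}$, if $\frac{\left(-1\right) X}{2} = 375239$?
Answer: $i \sqrt{817527} \approx 904.17 i$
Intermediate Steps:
$X = -750478$ ($X = \left(-2\right) 375239 = -750478$)
$\sqrt{X + \left(123516 - 190565\right)} = \sqrt{-750478 + \left(123516 - 190565\right)} = \sqrt{-750478 - 67049} = \sqrt{-817527} = i \sqrt{817527}$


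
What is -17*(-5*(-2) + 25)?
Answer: -595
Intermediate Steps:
-17*(-5*(-2) + 25) = -17*(10 + 25) = -17*35 = -595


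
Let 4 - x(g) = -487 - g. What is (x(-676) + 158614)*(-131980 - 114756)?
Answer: -39090137744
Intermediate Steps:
x(g) = 491 + g (x(g) = 4 - (-487 - g) = 4 + (487 + g) = 491 + g)
(x(-676) + 158614)*(-131980 - 114756) = ((491 - 676) + 158614)*(-131980 - 114756) = (-185 + 158614)*(-246736) = 158429*(-246736) = -39090137744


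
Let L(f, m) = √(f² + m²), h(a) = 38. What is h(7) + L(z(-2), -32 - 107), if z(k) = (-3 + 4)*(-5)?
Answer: 38 + √19346 ≈ 177.09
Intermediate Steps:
z(k) = -5 (z(k) = 1*(-5) = -5)
h(7) + L(z(-2), -32 - 107) = 38 + √((-5)² + (-32 - 107)²) = 38 + √(25 + (-139)²) = 38 + √(25 + 19321) = 38 + √19346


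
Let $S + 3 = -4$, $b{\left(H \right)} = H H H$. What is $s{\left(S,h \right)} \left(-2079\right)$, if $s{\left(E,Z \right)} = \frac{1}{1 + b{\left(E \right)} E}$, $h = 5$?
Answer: $- \frac{2079}{2402} \approx -0.86553$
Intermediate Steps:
$b{\left(H \right)} = H^{3}$ ($b{\left(H \right)} = H^{2} H = H^{3}$)
$S = -7$ ($S = -3 - 4 = -7$)
$s{\left(E,Z \right)} = \frac{1}{1 + E^{4}}$ ($s{\left(E,Z \right)} = \frac{1}{1 + E^{3} E} = \frac{1}{1 + E^{4}}$)
$s{\left(S,h \right)} \left(-2079\right) = \frac{1}{1 + \left(-7\right)^{4}} \left(-2079\right) = \frac{1}{1 + 2401} \left(-2079\right) = \frac{1}{2402} \left(-2079\right) = - \frac{2079}{2402}$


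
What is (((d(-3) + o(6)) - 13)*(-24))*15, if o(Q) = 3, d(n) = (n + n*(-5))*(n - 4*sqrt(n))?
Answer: 16560 + 17280*I*sqrt(3) ≈ 16560.0 + 29930.0*I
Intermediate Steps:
d(n) = -4*n*(n - 4*sqrt(n)) (d(n) = (n - 5*n)*(n - 4*sqrt(n)) = (-4*n)*(n - 4*sqrt(n)) = -4*n*(n - 4*sqrt(n)))
(((d(-3) + o(6)) - 13)*(-24))*15 = ((((-4*(-3)**2 + 16*(-3)**(3/2)) + 3) - 13)*(-24))*15 = ((((-4*9 + 16*(-3*I*sqrt(3))) + 3) - 13)*(-24))*15 = ((((-36 - 48*I*sqrt(3)) + 3) - 13)*(-24))*15 = (((-33 - 48*I*sqrt(3)) - 13)*(-24))*15 = ((-46 - 48*I*sqrt(3))*(-24))*15 = (1104 + 1152*I*sqrt(3))*15 = 16560 + 17280*I*sqrt(3)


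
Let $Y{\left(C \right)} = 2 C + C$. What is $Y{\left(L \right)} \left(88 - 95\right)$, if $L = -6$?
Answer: $126$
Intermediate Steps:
$Y{\left(C \right)} = 3 C$
$Y{\left(L \right)} \left(88 - 95\right) = 3 \left(-6\right) \left(88 - 95\right) = \left(-18\right) \left(-7\right) = 126$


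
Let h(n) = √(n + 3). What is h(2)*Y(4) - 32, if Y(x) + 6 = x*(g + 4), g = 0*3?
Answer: -32 + 10*√5 ≈ -9.6393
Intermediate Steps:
g = 0
h(n) = √(3 + n)
Y(x) = -6 + 4*x (Y(x) = -6 + x*(0 + 4) = -6 + x*4 = -6 + 4*x)
h(2)*Y(4) - 32 = √(3 + 2)*(-6 + 4*4) - 32 = √5*(-6 + 16) - 32 = √5*10 - 32 = 10*√5 - 32 = -32 + 10*√5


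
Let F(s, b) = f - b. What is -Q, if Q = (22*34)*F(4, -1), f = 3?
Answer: -2992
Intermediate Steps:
F(s, b) = 3 - b
Q = 2992 (Q = (22*34)*(3 - 1*(-1)) = 748*(3 + 1) = 748*4 = 2992)
-Q = -1*2992 = -2992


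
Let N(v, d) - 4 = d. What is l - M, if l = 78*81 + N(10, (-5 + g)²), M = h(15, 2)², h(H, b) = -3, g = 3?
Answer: 6317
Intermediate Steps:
N(v, d) = 4 + d
M = 9 (M = (-3)² = 9)
l = 6326 (l = 78*81 + (4 + (-5 + 3)²) = 6318 + (4 + (-2)²) = 6318 + (4 + 4) = 6318 + 8 = 6326)
l - M = 6326 - 1*9 = 6326 - 9 = 6317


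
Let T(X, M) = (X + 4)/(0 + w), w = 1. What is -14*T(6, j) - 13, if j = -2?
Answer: -153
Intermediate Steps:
T(X, M) = 4 + X (T(X, M) = (X + 4)/(0 + 1) = (4 + X)/1 = (4 + X)*1 = 4 + X)
-14*T(6, j) - 13 = -14*(4 + 6) - 13 = -14*10 - 13 = -140 - 13 = -153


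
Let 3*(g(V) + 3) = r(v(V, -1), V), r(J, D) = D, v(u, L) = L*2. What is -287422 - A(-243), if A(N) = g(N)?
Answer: -287338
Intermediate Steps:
v(u, L) = 2*L
g(V) = -3 + V/3
A(N) = -3 + N/3
-287422 - A(-243) = -287422 - (-3 + (1/3)*(-243)) = -287422 - (-3 - 81) = -287422 - 1*(-84) = -287422 + 84 = -287338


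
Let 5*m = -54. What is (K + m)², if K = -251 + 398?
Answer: 463761/25 ≈ 18550.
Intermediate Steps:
m = -54/5 (m = (⅕)*(-54) = -54/5 ≈ -10.800)
K = 147
(K + m)² = (147 - 54/5)² = (681/5)² = 463761/25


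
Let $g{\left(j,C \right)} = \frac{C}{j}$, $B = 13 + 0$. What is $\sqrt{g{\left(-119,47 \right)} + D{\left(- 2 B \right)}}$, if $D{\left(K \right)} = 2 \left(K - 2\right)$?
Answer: $\frac{i \sqrt{798609}}{119} \approx 7.5097 i$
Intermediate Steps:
$B = 13$
$D{\left(K \right)} = -4 + 2 K$ ($D{\left(K \right)} = 2 \left(-2 + K\right) = -4 + 2 K$)
$\sqrt{g{\left(-119,47 \right)} + D{\left(- 2 B \right)}} = \sqrt{\frac{47}{-119} + \left(-4 + 2 \left(\left(-2\right) 13\right)\right)} = \sqrt{47 \left(- \frac{1}{119}\right) + \left(-4 + 2 \left(-26\right)\right)} = \sqrt{- \frac{47}{119} - 56} = \sqrt{- \frac{6711}{119}} = \frac{i \sqrt{798609}}{119}$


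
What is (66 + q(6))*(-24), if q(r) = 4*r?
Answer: -2160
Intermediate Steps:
(66 + q(6))*(-24) = (66 + 4*6)*(-24) = (66 + 24)*(-24) = 90*(-24) = -2160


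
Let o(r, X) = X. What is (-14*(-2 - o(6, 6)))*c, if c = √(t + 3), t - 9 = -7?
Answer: 112*√5 ≈ 250.44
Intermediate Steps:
t = 2 (t = 9 - 7 = 2)
c = √5 (c = √(2 + 3) = √5 ≈ 2.2361)
(-14*(-2 - o(6, 6)))*c = (-14*(-2 - 1*6))*√5 = (-14*(-2 - 6))*√5 = (-14*(-8))*√5 = 112*√5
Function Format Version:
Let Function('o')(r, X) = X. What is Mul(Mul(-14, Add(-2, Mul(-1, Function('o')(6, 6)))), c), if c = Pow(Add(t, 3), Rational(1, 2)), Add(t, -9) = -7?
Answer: Mul(112, Pow(5, Rational(1, 2))) ≈ 250.44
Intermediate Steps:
t = 2 (t = Add(9, -7) = 2)
c = Pow(5, Rational(1, 2)) (c = Pow(Add(2, 3), Rational(1, 2)) = Pow(5, Rational(1, 2)) ≈ 2.2361)
Mul(Mul(-14, Add(-2, Mul(-1, Function('o')(6, 6)))), c) = Mul(Mul(-14, Add(-2, Mul(-1, 6))), Pow(5, Rational(1, 2))) = Mul(Mul(-14, Add(-2, -6)), Pow(5, Rational(1, 2))) = Mul(Mul(-14, -8), Pow(5, Rational(1, 2))) = Mul(112, Pow(5, Rational(1, 2)))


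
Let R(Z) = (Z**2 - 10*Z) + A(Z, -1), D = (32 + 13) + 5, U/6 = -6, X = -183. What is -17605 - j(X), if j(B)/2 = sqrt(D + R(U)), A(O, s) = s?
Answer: -17605 - 2*sqrt(1705) ≈ -17688.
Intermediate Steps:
U = -36 (U = 6*(-6) = -36)
D = 50 (D = 45 + 5 = 50)
R(Z) = -1 + Z**2 - 10*Z (R(Z) = (Z**2 - 10*Z) - 1 = -1 + Z**2 - 10*Z)
j(B) = 2*sqrt(1705) (j(B) = 2*sqrt(50 + (-1 + (-36)**2 - 10*(-36))) = 2*sqrt(50 + (-1 + 1296 + 360)) = 2*sqrt(50 + 1655) = 2*sqrt(1705))
-17605 - j(X) = -17605 - 2*sqrt(1705)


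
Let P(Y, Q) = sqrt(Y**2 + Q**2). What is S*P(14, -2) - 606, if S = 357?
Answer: -606 + 3570*sqrt(2) ≈ 4442.7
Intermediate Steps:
P(Y, Q) = sqrt(Q**2 + Y**2)
S*P(14, -2) - 606 = 357*sqrt((-2)**2 + 14**2) - 606 = 357*sqrt(4 + 196) - 606 = 357*sqrt(200) - 606 = 357*(10*sqrt(2)) - 606 = 3570*sqrt(2) - 606 = -606 + 3570*sqrt(2)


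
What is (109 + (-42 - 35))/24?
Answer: 4/3 ≈ 1.3333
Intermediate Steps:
(109 + (-42 - 35))/24 = (109 - 77)*(1/24) = 32*(1/24) = 4/3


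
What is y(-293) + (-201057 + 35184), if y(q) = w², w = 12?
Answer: -165729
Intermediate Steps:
y(q) = 144 (y(q) = 12² = 144)
y(-293) + (-201057 + 35184) = 144 + (-201057 + 35184) = 144 - 165873 = -165729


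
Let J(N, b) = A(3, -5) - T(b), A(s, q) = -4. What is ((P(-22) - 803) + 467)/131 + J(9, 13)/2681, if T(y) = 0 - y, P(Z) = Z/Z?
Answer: -896956/351211 ≈ -2.5539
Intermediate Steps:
P(Z) = 1
T(y) = -y
J(N, b) = -4 + b (J(N, b) = -4 - (-1)*b = -4 + b)
((P(-22) - 803) + 467)/131 + J(9, 13)/2681 = ((1 - 803) + 467)/131 + (-4 + 13)/2681 = (-802 + 467)*(1/131) + 9*(1/2681) = -335*1/131 + 9/2681 = -335/131 + 9/2681 = -896956/351211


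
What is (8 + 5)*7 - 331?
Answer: -240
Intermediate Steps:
(8 + 5)*7 - 331 = 13*7 - 331 = 91 - 331 = -240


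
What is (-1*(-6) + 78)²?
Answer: 7056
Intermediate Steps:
(-1*(-6) + 78)² = (6 + 78)² = 84² = 7056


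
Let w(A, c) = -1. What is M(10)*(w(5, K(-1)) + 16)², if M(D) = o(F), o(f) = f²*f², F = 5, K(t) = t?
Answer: 140625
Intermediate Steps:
o(f) = f⁴
M(D) = 625 (M(D) = 5⁴ = 625)
M(10)*(w(5, K(-1)) + 16)² = 625*(-1 + 16)² = 625*15² = 625*225 = 140625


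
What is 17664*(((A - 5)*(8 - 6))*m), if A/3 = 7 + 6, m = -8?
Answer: -9609216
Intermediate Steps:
A = 39 (A = 3*(7 + 6) = 3*13 = 39)
17664*(((A - 5)*(8 - 6))*m) = 17664*(((39 - 5)*(8 - 6))*(-8)) = 17664*((34*2)*(-8)) = 17664*(68*(-8)) = 17664*(-544) = -9609216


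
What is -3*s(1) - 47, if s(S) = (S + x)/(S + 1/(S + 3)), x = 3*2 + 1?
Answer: -331/5 ≈ -66.200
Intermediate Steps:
x = 7 (x = 6 + 1 = 7)
s(S) = (7 + S)/(S + 1/(3 + S)) (s(S) = (S + 7)/(S + 1/(S + 3)) = (7 + S)/(S + 1/(3 + S)))
-3*s(1) - 47 = -3*(21 + 1**2 + 10*1)/(1 + 1**2 + 3*1) - 47 = -3*(21 + 1 + 10)/(1 + 1 + 3) - 47 = -3*32/5 - 47 = -96/5 - 47 = -331/5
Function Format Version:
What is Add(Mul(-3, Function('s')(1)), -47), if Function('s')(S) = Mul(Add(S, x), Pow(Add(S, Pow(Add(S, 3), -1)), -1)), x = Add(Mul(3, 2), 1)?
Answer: Rational(-331, 5) ≈ -66.200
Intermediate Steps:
x = 7 (x = Add(6, 1) = 7)
Function('s')(S) = Mul(Pow(Add(S, Pow(Add(3, S), -1)), -1), Add(7, S)) (Function('s')(S) = Mul(Add(S, 7), Pow(Add(S, Pow(Add(S, 3), -1)), -1)) = Mul(Add(7, S), Pow(Add(S, Pow(Add(3, S), -1)), -1)) = Mul(Pow(Add(S, Pow(Add(3, S), -1)), -1), Add(7, S)))
Add(Mul(-3, Function('s')(1)), -47) = Add(Mul(-3, Mul(Pow(Add(1, Pow(1, 2), Mul(3, 1)), -1), Add(21, Pow(1, 2), Mul(10, 1)))), -47) = Add(Mul(-3, Mul(Pow(Add(1, 1, 3), -1), Add(21, 1, 10))), -47) = Add(Mul(-3, Mul(Pow(5, -1), 32)), -47) = Add(Mul(-3, Mul(Rational(1, 5), 32)), -47) = Add(Mul(-3, Rational(32, 5)), -47) = Add(Rational(-96, 5), -47) = Rational(-331, 5)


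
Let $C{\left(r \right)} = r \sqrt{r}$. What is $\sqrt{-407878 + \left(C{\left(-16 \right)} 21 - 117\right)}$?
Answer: $\sqrt{-407995 - 1344 i} \approx 1.052 - 638.75 i$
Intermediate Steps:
$C{\left(r \right)} = r^{\frac{3}{2}}$
$\sqrt{-407878 + \left(C{\left(-16 \right)} 21 - 117\right)} = \sqrt{-407878 - \left(117 - \left(-16\right)^{\frac{3}{2}} \cdot 21\right)} = \sqrt{-407878 - \left(117 - - 64 i 21\right)} = \sqrt{-407878 - \left(117 + 1344 i\right)} = \sqrt{-407995 - 1344 i}$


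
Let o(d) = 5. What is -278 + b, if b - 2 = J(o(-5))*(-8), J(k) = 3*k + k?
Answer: -436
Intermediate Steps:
J(k) = 4*k
b = -158 (b = 2 + (4*5)*(-8) = 2 + 20*(-8) = 2 - 160 = -158)
-278 + b = -278 - 158 = -436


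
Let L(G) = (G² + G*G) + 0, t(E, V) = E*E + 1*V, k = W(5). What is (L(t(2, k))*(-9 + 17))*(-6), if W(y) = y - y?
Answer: -1536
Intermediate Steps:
W(y) = 0
k = 0
t(E, V) = V + E² (t(E, V) = E² + V = V + E²)
L(G) = 2*G² (L(G) = (G² + G²) + 0 = 2*G² + 0 = 2*G²)
(L(t(2, k))*(-9 + 17))*(-6) = ((2*(0 + 2²)²)*(-9 + 17))*(-6) = ((2*(0 + 4)²)*8)*(-6) = ((2*4²)*8)*(-6) = ((2*16)*8)*(-6) = (32*8)*(-6) = 256*(-6) = -1536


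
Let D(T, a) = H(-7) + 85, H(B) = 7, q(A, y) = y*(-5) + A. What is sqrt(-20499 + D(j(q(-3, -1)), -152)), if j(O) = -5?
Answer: I*sqrt(20407) ≈ 142.85*I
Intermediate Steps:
q(A, y) = A - 5*y (q(A, y) = -5*y + A = A - 5*y)
D(T, a) = 92 (D(T, a) = 7 + 85 = 92)
sqrt(-20499 + D(j(q(-3, -1)), -152)) = sqrt(-20499 + 92) = sqrt(-20407) = I*sqrt(20407)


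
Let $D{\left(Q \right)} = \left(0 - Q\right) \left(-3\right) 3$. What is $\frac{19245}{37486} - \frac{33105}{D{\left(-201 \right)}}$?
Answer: $\frac{425262745}{22604058} \approx 18.814$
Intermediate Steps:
$D{\left(Q \right)} = 9 Q$ ($D{\left(Q \right)} = - Q \left(-3\right) 3 = 3 Q 3 = 9 Q$)
$\frac{19245}{37486} - \frac{33105}{D{\left(-201 \right)}} = \frac{19245}{37486} - \frac{33105}{9 \left(-201\right)} = 19245 \cdot \frac{1}{37486} - \frac{33105}{-1809} = \frac{19245}{37486} - - \frac{11035}{603} = \frac{19245}{37486} + \frac{11035}{603} = \frac{425262745}{22604058}$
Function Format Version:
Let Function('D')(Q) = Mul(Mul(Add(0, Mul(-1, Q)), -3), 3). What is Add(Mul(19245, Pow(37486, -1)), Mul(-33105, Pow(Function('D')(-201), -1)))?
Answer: Rational(425262745, 22604058) ≈ 18.814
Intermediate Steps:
Function('D')(Q) = Mul(9, Q) (Function('D')(Q) = Mul(Mul(Mul(-1, Q), -3), 3) = Mul(Mul(3, Q), 3) = Mul(9, Q))
Add(Mul(19245, Pow(37486, -1)), Mul(-33105, Pow(Function('D')(-201), -1))) = Add(Mul(19245, Pow(37486, -1)), Mul(-33105, Pow(Mul(9, -201), -1))) = Add(Mul(19245, Rational(1, 37486)), Mul(-33105, Pow(-1809, -1))) = Add(Rational(19245, 37486), Mul(-33105, Rational(-1, 1809))) = Add(Rational(19245, 37486), Rational(11035, 603)) = Rational(425262745, 22604058)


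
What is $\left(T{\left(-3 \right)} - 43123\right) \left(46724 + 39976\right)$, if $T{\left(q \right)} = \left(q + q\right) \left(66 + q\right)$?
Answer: $-3771536700$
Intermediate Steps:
$T{\left(q \right)} = 2 q \left(66 + q\right)$
$\left(T{\left(-3 \right)} - 43123\right) \left(46724 + 39976\right) = \left(2 \left(-3\right) \left(66 - 3\right) - 43123\right) \left(46724 + 39976\right) = \left(2 \left(-3\right) 63 - 43123\right) 86700 = \left(-378 - 43123\right) 86700 = \left(-43501\right) 86700 = -3771536700$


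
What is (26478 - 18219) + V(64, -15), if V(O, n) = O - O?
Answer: 8259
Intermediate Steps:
V(O, n) = 0
(26478 - 18219) + V(64, -15) = (26478 - 18219) + 0 = 8259 + 0 = 8259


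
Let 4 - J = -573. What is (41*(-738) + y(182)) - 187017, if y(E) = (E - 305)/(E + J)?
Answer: -54970616/253 ≈ -2.1728e+5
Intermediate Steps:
J = 577 (J = 4 - 1*(-573) = 4 + 573 = 577)
y(E) = (-305 + E)/(577 + E) (y(E) = (E - 305)/(E + 577) = (-305 + E)/(577 + E))
(41*(-738) + y(182)) - 187017 = (41*(-738) + (-305 + 182)/(577 + 182)) - 187017 = (-30258 - 123/759) - 187017 = (-30258 + (1/759)*(-123)) - 187017 = (-30258 - 41/253) - 187017 = -7655315/253 - 187017 = -54970616/253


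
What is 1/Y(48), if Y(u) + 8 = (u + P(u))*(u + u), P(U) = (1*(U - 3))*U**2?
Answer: 1/9957880 ≈ 1.0042e-7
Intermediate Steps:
P(U) = U**2*(-3 + U) (P(U) = (1*(-3 + U))*U**2 = (-3 + U)*U**2 = U**2*(-3 + U))
Y(u) = -8 + 2*u*(u + u**2*(-3 + u)) (Y(u) = -8 + (u + u**2*(-3 + u))*(u + u) = -8 + (u + u**2*(-3 + u))*(2*u) = -8 + 2*u*(u + u**2*(-3 + u)))
1/Y(48) = 1/(-8 + 2*48**2 + 2*48**3*(-3 + 48)) = 1/(-8 + 2*2304 + 2*110592*45) = 1/(-8 + 4608 + 9953280) = 1/9957880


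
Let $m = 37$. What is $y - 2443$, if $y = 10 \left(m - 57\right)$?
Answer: $-2643$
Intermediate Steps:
$y = -200$ ($y = 10 \left(37 - 57\right) = 10 \left(-20\right) = -200$)
$y - 2443 = -200 - 2443 = -2643$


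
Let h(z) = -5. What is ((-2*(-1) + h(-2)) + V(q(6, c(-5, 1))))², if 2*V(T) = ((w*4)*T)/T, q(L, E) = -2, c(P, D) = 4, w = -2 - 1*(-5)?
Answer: 9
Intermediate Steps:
w = 3 (w = -2 + 5 = 3)
V(T) = 6 (V(T) = (((3*4)*T)/T)/2 = ((12*T)/T)/2 = (½)*12 = 6)
((-2*(-1) + h(-2)) + V(q(6, c(-5, 1))))² = ((-2*(-1) - 5) + 6)² = ((2 - 5) + 6)² = (-3 + 6)² = 3² = 9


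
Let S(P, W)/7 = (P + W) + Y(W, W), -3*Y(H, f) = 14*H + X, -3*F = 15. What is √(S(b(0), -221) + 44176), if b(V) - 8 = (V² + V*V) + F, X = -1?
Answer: √448845/3 ≈ 223.32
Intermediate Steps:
F = -5 (F = -⅓*15 = -5)
b(V) = 3 + 2*V² (b(V) = 8 + ((V² + V*V) - 5) = 8 + ((V² + V²) - 5) = 8 + (2*V² - 5) = 8 + (-5 + 2*V²) = 3 + 2*V²)
Y(H, f) = ⅓ - 14*H/3 (Y(H, f) = -(14*H - 1)/3 = -(-1 + 14*H)/3 = ⅓ - 14*H/3)
S(P, W) = 7/3 + 7*P - 77*W/3 (S(P, W) = 7*((P + W) + (⅓ - 14*W/3)) = 7*(⅓ + P - 11*W/3) = 7/3 + 7*P - 77*W/3)
√(S(b(0), -221) + 44176) = √((7/3 + 7*(3 + 2*0²) - 77/3*(-221)) + 44176) = √((7/3 + 7*(3 + 2*0) + 17017/3) + 44176) = √((7/3 + 7*(3 + 0) + 17017/3) + 44176) = √((7/3 + 7*3 + 17017/3) + 44176) = √((7/3 + 21 + 17017/3) + 44176) = √(17087/3 + 44176) = √(149615/3) = √448845/3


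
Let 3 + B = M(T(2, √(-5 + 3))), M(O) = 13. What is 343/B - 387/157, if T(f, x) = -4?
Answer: 49981/1570 ≈ 31.835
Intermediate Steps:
B = 10 (B = -3 + 13 = 10)
343/B - 387/157 = 343/10 - 387/157 = 49981/1570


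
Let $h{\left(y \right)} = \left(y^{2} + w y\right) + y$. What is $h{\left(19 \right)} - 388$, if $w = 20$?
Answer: $372$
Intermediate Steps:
$h{\left(y \right)} = y^{2} + 21 y$ ($h{\left(y \right)} = \left(y^{2} + 20 y\right) + y = y^{2} + 21 y$)
$h{\left(19 \right)} - 388 = 19 \left(21 + 19\right) - 388 = 19 \cdot 40 - 388 = 760 - 388 = 372$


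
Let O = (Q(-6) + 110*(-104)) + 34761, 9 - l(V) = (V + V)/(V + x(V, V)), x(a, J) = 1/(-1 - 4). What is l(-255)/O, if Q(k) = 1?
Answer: 1489/4959812 ≈ 0.00030021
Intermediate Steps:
x(a, J) = -⅕ (x(a, J) = 1/(-5) = -⅕)
l(V) = 9 - 2*V/(-⅕ + V) (l(V) = 9 - (V + V)/(V - ⅕) = 9 - 2*V/(-⅕ + V))
O = 23322 (O = (1 + 110*(-104)) + 34761 = (1 - 11440) + 34761 = -11439 + 34761 = 23322)
l(-255)/O = ((-9 + 35*(-255))/(-1 + 5*(-255)))/23322 = ((-9 - 8925)/(-1 - 1275))*(1/23322) = (-8934/(-1276))*(1/23322) = -1/1276*(-8934)*(1/23322) = (4467/638)*(1/23322) = 1489/4959812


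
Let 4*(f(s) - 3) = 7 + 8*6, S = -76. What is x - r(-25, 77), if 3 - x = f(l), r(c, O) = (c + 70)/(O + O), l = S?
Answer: -4325/308 ≈ -14.042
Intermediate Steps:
l = -76
r(c, O) = (70 + c)/(2*O) (r(c, O) = (70 + c)/((2*O)) = (70 + c)*(1/(2*O)) = (70 + c)/(2*O))
f(s) = 67/4 (f(s) = 3 + (7 + 8*6)/4 = 3 + (7 + 48)/4 = 3 + (¼)*55 = 3 + 55/4 = 67/4)
x = -55/4 (x = 3 - 1*67/4 = 3 - 67/4 = -55/4 ≈ -13.750)
x - r(-25, 77) = -55/4 - (70 - 25)/(2*77) = -55/4 - 45/(2*77) = -55/4 - 1*45/154 = -55/4 - 45/154 = -4325/308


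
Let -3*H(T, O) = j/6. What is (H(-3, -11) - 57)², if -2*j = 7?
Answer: 4182025/1296 ≈ 3226.9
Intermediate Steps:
j = -7/2 (j = -½*7 = -7/2 ≈ -3.5000)
H(T, O) = 7/36 (H(T, O) = -(-7)/(6*6) = -⅓*(-7/12) = 7/36)
(H(-3, -11) - 57)² = (7/36 - 57)² = (-2045/36)² = 4182025/1296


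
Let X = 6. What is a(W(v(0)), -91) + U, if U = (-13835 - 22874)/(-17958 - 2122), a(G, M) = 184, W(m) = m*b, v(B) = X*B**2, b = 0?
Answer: 3731429/20080 ≈ 185.83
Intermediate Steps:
v(B) = 6*B**2
W(m) = 0 (W(m) = m*0 = 0)
U = 36709/20080 (U = -36709/(-20080) = -36709*(-1/20080) = 36709/20080 ≈ 1.8281)
a(W(v(0)), -91) + U = 184 + 36709/20080 = 3731429/20080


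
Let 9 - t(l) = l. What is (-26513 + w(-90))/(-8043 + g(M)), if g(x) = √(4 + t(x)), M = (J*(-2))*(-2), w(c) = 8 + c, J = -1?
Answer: 213903585/64689832 + 26595*√17/64689832 ≈ 3.3083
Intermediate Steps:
t(l) = 9 - l
M = -4 (M = -1*(-2)*(-2) = 2*(-2) = -4)
g(x) = √(13 - x) (g(x) = √(4 + (9 - x)) = √(13 - x))
(-26513 + w(-90))/(-8043 + g(M)) = (-26513 + (8 - 90))/(-8043 + √(13 - 1*(-4))) = (-26513 - 82)/(-8043 + √(13 + 4)) = -26595/(-8043 + √17)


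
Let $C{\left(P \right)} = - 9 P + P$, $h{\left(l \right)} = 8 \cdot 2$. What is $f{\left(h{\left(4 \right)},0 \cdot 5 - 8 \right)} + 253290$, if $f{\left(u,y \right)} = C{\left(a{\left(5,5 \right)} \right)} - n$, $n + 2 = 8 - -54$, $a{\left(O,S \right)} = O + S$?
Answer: $253150$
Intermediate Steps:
$h{\left(l \right)} = 16$
$C{\left(P \right)} = - 8 P$
$n = 60$ ($n = -2 + \left(8 - -54\right) = -2 + \left(8 + 54\right) = -2 + 62 = 60$)
$f{\left(u,y \right)} = -140$ ($f{\left(u,y \right)} = - 8 \left(5 + 5\right) - 60 = \left(-8\right) 10 - 60 = -80 - 60 = -140$)
$f{\left(h{\left(4 \right)},0 \cdot 5 - 8 \right)} + 253290 = -140 + 253290 = 253150$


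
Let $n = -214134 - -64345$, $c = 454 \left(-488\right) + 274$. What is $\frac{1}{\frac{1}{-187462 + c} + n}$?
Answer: $- \frac{408740}{61224755861} \approx -6.6761 \cdot 10^{-6}$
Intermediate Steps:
$c = -221278$ ($c = -221552 + 274 = -221278$)
$n = -149789$ ($n = -214134 + 64345 = -149789$)
$\frac{1}{\frac{1}{-187462 + c} + n} = \frac{1}{\frac{1}{-187462 - 221278} - 149789} = \frac{1}{\frac{1}{-408740} - 149789} = \frac{1}{- \frac{1}{408740} - 149789} = \frac{1}{- \frac{61224755861}{408740}} = - \frac{408740}{61224755861}$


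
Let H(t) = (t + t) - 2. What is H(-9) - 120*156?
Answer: -18740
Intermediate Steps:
H(t) = -2 + 2*t (H(t) = 2*t - 2 = -2 + 2*t)
H(-9) - 120*156 = (-2 + 2*(-9)) - 120*156 = (-2 - 18) - 18720 = -20 - 18720 = -18740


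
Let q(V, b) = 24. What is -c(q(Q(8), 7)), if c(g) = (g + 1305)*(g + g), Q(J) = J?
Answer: -63792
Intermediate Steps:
c(g) = 2*g*(1305 + g) (c(g) = (1305 + g)*(2*g) = 2*g*(1305 + g))
-c(q(Q(8), 7)) = -2*24*(1305 + 24) = -2*24*1329 = -1*63792 = -63792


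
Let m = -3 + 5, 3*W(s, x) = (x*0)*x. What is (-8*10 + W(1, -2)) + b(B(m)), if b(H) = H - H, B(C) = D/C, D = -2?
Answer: -80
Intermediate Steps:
W(s, x) = 0 (W(s, x) = ((x*0)*x)/3 = (0*x)/3 = (1/3)*0 = 0)
m = 2
B(C) = -2/C
b(H) = 0
(-8*10 + W(1, -2)) + b(B(m)) = (-8*10 + 0) + 0 = (-80 + 0) + 0 = -80 + 0 = -80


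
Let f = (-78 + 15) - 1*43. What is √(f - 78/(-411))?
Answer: 4*I*√124122/137 ≈ 10.286*I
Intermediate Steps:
f = -106 (f = -63 - 43 = -106)
√(f - 78/(-411)) = √(-106 - 78/(-411)) = √(-106 - 78*(-1/411)) = √(-106 + 26/137) = √(-14496/137) = 4*I*√124122/137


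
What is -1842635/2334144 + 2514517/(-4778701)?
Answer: -14674646485583/11154176266944 ≈ -1.3156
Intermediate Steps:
-1842635/2334144 + 2514517/(-4778701) = -1842635*1/2334144 + 2514517*(-1/4778701) = -1842635/2334144 - 2514517/4778701 = -14674646485583/11154176266944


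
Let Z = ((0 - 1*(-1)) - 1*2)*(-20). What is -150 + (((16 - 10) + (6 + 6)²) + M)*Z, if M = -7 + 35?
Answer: 3410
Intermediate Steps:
M = 28
Z = 20 (Z = ((0 + 1) - 2)*(-20) = (1 - 2)*(-20) = -1*(-20) = 20)
-150 + (((16 - 10) + (6 + 6)²) + M)*Z = -150 + (((16 - 10) + (6 + 6)²) + 28)*20 = -150 + ((6 + 12²) + 28)*20 = -150 + ((6 + 144) + 28)*20 = -150 + (150 + 28)*20 = -150 + 178*20 = -150 + 3560 = 3410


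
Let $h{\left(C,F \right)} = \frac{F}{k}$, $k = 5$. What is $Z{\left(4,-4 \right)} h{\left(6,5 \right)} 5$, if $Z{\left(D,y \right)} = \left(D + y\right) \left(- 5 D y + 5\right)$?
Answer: $0$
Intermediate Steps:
$h{\left(C,F \right)} = \frac{F}{5}$
$Z{\left(D,y \right)} = \left(5 - 5 D y\right) \left(D + y\right)$ ($Z{\left(D,y \right)} = \left(D + y\right) \left(- 5 D y + 5\right) = \left(D + y\right) \left(5 - 5 D y\right) = \left(5 - 5 D y\right) \left(D + y\right)$)
$Z{\left(4,-4 \right)} h{\left(6,5 \right)} 5 = \left(5 \cdot 4 + 5 \left(-4\right) - 20 \left(-4\right)^{2} - - 20 \cdot 4^{2}\right) \frac{1}{5} \cdot 5 \cdot 5 = \left(20 - 20 - 20 \cdot 16 - \left(-20\right) 16\right) 1 \cdot 5 = \left(20 - 20 - 320 + 320\right) 1 \cdot 5 = 0 \cdot 1 \cdot 5 = 0 \cdot 5 = 0$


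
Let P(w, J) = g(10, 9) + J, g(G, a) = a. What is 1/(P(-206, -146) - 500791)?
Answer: -1/500928 ≈ -1.9963e-6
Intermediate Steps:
P(w, J) = 9 + J
1/(P(-206, -146) - 500791) = 1/((9 - 146) - 500791) = 1/(-137 - 500791) = 1/(-500928) = -1/500928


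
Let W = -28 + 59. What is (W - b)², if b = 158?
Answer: 16129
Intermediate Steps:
W = 31
(W - b)² = (31 - 1*158)² = (31 - 158)² = (-127)² = 16129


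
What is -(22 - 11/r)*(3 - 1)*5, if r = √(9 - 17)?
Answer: -220 - 55*I*√2/2 ≈ -220.0 - 38.891*I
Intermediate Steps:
r = 2*I*√2 (r = √(-8) = 2*I*√2 ≈ 2.8284*I)
-(22 - 11/r)*(3 - 1)*5 = -(22 - 11*(-I*√2/4))*(3 - 1)*5 = -(22 - (-11)*I*√2/4)*2*5 = -(22 + 11*I*√2/4)*10 = -(220 + 55*I*√2/2) = -220 - 55*I*√2/2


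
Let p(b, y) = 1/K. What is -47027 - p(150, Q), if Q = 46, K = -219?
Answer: -10298912/219 ≈ -47027.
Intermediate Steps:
p(b, y) = -1/219 (p(b, y) = 1/(-219) = -1/219)
-47027 - p(150, Q) = -47027 - 1*(-1/219) = -47027 + 1/219 = -10298912/219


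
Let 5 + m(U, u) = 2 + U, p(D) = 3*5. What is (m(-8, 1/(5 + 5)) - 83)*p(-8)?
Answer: -1410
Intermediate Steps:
p(D) = 15
m(U, u) = -3 + U (m(U, u) = -5 + (2 + U) = -3 + U)
(m(-8, 1/(5 + 5)) - 83)*p(-8) = ((-3 - 8) - 83)*15 = (-11 - 83)*15 = -94*15 = -1410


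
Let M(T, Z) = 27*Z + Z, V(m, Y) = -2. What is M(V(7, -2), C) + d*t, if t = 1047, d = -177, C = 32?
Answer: -184423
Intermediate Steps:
M(T, Z) = 28*Z
M(V(7, -2), C) + d*t = 28*32 - 177*1047 = 896 - 185319 = -184423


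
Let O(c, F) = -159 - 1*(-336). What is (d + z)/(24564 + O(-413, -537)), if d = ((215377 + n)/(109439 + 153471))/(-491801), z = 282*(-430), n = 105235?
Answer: -7839422677333606/1599498238957155 ≈ -4.9012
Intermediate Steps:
O(c, F) = 177 (O(c, F) = -159 + 336 = 177)
z = -121260
d = -160306/64649700455 (d = ((215377 + 105235)/(109439 + 153471))/(-491801) = (320612/262910)*(-1/491801) = (320612*(1/262910))*(-1/491801) = (160306/131455)*(-1/491801) = -160306/64649700455 ≈ -2.4796e-6)
(d + z)/(24564 + O(-413, -537)) = (-160306/64649700455 - 121260)/(24564 + 177) = -7839422677333606/64649700455/24741 = -7839422677333606/64649700455*1/24741 = -7839422677333606/1599498238957155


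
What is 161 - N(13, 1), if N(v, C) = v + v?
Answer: 135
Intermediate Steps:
N(v, C) = 2*v
161 - N(13, 1) = 161 - 2*13 = 161 - 1*26 = 161 - 26 = 135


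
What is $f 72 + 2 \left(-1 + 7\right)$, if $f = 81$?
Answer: $5844$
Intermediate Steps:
$f 72 + 2 \left(-1 + 7\right) = 81 \cdot 72 + 2 \left(-1 + 7\right) = 5832 + 2 \cdot 6 = 5832 + 12 = 5844$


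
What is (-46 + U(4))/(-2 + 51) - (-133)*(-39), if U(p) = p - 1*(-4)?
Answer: -254201/49 ≈ -5187.8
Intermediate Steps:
U(p) = 4 + p (U(p) = p + 4 = 4 + p)
(-46 + U(4))/(-2 + 51) - (-133)*(-39) = (-46 + (4 + 4))/(-2 + 51) - (-133)*(-39) = (-46 + 8)/49 - 133*39 = -38*1/49 - 5187 = -38/49 - 5187 = -254201/49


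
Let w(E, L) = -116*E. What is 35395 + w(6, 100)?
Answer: 34699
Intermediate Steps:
35395 + w(6, 100) = 35395 - 116*6 = 35395 - 696 = 34699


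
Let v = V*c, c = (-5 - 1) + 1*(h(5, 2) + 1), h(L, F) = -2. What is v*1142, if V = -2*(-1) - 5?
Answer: 23982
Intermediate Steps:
c = -7 (c = (-5 - 1) + 1*(-2 + 1) = -6 + 1*(-1) = -6 - 1 = -7)
V = -3 (V = 2 - 5 = -3)
v = 21 (v = -3*(-7) = 21)
v*1142 = 21*1142 = 23982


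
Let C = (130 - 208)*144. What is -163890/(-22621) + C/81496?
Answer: 1637787546/230440127 ≈ 7.1072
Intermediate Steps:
C = -11232 (C = -78*144 = -11232)
-163890/(-22621) + C/81496 = -163890/(-22621) - 11232/81496 = -163890*(-1/22621) - 11232*1/81496 = 163890/22621 - 1404/10187 = 1637787546/230440127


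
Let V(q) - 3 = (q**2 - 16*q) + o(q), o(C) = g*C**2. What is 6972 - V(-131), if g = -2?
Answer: 22034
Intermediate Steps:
o(C) = -2*C**2
V(q) = 3 - q**2 - 16*q (V(q) = 3 + ((q**2 - 16*q) - 2*q**2) = 3 + (-q**2 - 16*q) = 3 - q**2 - 16*q)
6972 - V(-131) = 6972 - (3 - 1*(-131)**2 - 16*(-131)) = 6972 - (3 - 1*17161 + 2096) = 6972 - (3 - 17161 + 2096) = 6972 - 1*(-15062) = 6972 + 15062 = 22034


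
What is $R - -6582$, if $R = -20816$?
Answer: $-14234$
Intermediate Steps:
$R - -6582 = -20816 - -6582 = -20816 + 6582 = -14234$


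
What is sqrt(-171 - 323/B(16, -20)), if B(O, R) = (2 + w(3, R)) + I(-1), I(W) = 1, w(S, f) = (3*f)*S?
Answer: 2*I*sqrt(1325022)/177 ≈ 13.007*I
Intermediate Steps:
w(S, f) = 3*S*f
B(O, R) = 3 + 9*R (B(O, R) = (2 + 3*3*R) + 1 = (2 + 9*R) + 1 = 3 + 9*R)
sqrt(-171 - 323/B(16, -20)) = sqrt(-171 - 323/(3 + 9*(-20))) = sqrt(-171 - 323/(3 - 180)) = sqrt(-171 - 323/(-177)) = sqrt(-171 - 323*(-1/177)) = sqrt(-171 + 323/177) = sqrt(-29944/177) = 2*I*sqrt(1325022)/177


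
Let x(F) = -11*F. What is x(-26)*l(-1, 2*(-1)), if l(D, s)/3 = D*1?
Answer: -858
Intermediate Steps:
l(D, s) = 3*D (l(D, s) = 3*(D*1) = 3*D)
x(-26)*l(-1, 2*(-1)) = (-11*(-26))*(3*(-1)) = 286*(-3) = -858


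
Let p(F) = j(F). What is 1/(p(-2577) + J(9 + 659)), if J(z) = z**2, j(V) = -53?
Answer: 1/446171 ≈ 2.2413e-6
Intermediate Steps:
p(F) = -53
1/(p(-2577) + J(9 + 659)) = 1/(-53 + (9 + 659)**2) = 1/(-53 + 668**2) = 1/(-53 + 446224) = 1/446171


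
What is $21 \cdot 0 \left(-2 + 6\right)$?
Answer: $0$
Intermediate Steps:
$21 \cdot 0 \left(-2 + 6\right) = 0 \cdot 4 = 0$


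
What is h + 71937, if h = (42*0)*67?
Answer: 71937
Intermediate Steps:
h = 0 (h = 0*67 = 0)
h + 71937 = 0 + 71937 = 71937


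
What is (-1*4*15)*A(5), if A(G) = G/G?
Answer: -60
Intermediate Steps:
A(G) = 1
(-1*4*15)*A(5) = (-1*4*15)*1 = -4*15*1 = -60*1 = -60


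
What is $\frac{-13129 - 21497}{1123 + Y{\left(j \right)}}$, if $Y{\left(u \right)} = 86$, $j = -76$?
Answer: $- \frac{11542}{403} \approx -28.64$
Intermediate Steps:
$\frac{-13129 - 21497}{1123 + Y{\left(j \right)}} = \frac{-13129 - 21497}{1123 + 86} = - \frac{34626}{1209} = \left(-34626\right) \frac{1}{1209} = - \frac{11542}{403}$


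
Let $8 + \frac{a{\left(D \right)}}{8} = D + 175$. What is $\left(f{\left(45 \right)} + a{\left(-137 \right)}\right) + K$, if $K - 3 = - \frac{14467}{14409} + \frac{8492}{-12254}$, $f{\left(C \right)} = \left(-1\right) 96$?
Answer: $\frac{1166174518}{8025813} \approx 145.3$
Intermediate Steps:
$f{\left(C \right)} = -96$
$a{\left(D \right)} = 1336 + 8 D$ ($a{\left(D \right)} = -64 + 8 \left(D + 175\right) = -64 + 8 \left(175 + D\right) = -64 + \left(1400 + 8 D\right) = 1336 + 8 D$)
$K = \frac{10457446}{8025813}$ ($K = 3 + \left(- \frac{14467}{14409} + \frac{8492}{-12254}\right) = 3 + \left(\left(-14467\right) \frac{1}{14409} + 8492 \left(- \frac{1}{12254}\right)\right) = 3 - \frac{13619993}{8025813} = \frac{10457446}{8025813} \approx 1.303$)
$\left(f{\left(45 \right)} + a{\left(-137 \right)}\right) + K = \left(-96 + \left(1336 + 8 \left(-137\right)\right)\right) + \frac{10457446}{8025813} = \left(-96 + \left(1336 - 1096\right)\right) + \frac{10457446}{8025813} = \left(-96 + 240\right) + \frac{10457446}{8025813} = 144 + \frac{10457446}{8025813} = \frac{1166174518}{8025813}$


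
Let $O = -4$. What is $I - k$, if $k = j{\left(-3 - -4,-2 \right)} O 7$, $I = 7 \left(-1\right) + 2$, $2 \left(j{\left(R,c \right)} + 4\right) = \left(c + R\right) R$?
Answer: $-131$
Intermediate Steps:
$j{\left(R,c \right)} = -4 + \frac{R \left(R + c\right)}{2}$ ($j{\left(R,c \right)} = -4 + \frac{\left(c + R\right) R}{2} = -4 + \frac{\left(R + c\right) R}{2} = -4 + \frac{R \left(R + c\right)}{2}$)
$I = -5$ ($I = -7 + 2 = -5$)
$k = 126$ ($k = \left(-4 + \frac{\left(-3 - -4\right)^{2}}{2} + \frac{1}{2} \left(-3 - -4\right) \left(-2\right)\right) \left(-4\right) 7 = \left(-4 + \frac{\left(-3 + 4\right)^{2}}{2} + \frac{1}{2} \left(-3 + 4\right) \left(-2\right)\right) \left(-4\right) 7 = \left(-4 + \frac{1^{2}}{2} + \frac{1}{2} \cdot 1 \left(-2\right)\right) \left(-4\right) 7 = \left(-4 + \frac{1}{2} \cdot 1 - 1\right) \left(-4\right) 7 = \left(-4 + \frac{1}{2} - 1\right) \left(-4\right) 7 = \left(- \frac{9}{2}\right) \left(-4\right) 7 = 18 \cdot 7 = 126$)
$I - k = -5 - 126 = -131$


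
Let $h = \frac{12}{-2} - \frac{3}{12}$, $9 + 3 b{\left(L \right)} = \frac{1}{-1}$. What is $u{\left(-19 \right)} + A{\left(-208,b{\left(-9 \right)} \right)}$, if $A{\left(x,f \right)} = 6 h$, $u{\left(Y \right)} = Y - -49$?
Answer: $- \frac{15}{2} \approx -7.5$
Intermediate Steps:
$b{\left(L \right)} = - \frac{10}{3}$ ($b{\left(L \right)} = -3 + \frac{1}{3 \left(-1\right)} = -3 + \frac{1}{3} \left(-1\right) = -3 - \frac{1}{3} = - \frac{10}{3}$)
$h = - \frac{25}{4}$ ($h = 12 \left(- \frac{1}{2}\right) - \frac{1}{4} = -6 - \frac{1}{4} = - \frac{25}{4} \approx -6.25$)
$u{\left(Y \right)} = 49 + Y$ ($u{\left(Y \right)} = Y + 49 = 49 + Y$)
$A{\left(x,f \right)} = - \frac{75}{2}$ ($A{\left(x,f \right)} = 6 \left(- \frac{25}{4}\right) = - \frac{75}{2}$)
$u{\left(-19 \right)} + A{\left(-208,b{\left(-9 \right)} \right)} = \left(49 - 19\right) - \frac{75}{2} = 30 - \frac{75}{2} = - \frac{15}{2}$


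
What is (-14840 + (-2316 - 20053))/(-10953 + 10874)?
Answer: 471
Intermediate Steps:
(-14840 + (-2316 - 20053))/(-10953 + 10874) = (-14840 - 22369)/(-79) = -37209*(-1/79) = 471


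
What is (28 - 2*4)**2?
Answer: 400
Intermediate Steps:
(28 - 2*4)**2 = (28 - 8)**2 = 20**2 = 400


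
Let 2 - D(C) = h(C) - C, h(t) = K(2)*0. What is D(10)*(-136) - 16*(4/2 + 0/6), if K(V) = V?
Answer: -1664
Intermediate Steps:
h(t) = 0 (h(t) = 2*0 = 0)
D(C) = 2 + C (D(C) = 2 - (0 - C) = 2 - (-1)*C = 2 + C)
D(10)*(-136) - 16*(4/2 + 0/6) = (2 + 10)*(-136) - 16*(4/2 + 0/6) = 12*(-136) - 16*(4*(½) + 0*(⅙)) = -1632 - 16*(2 + 0) = -1632 - 16*2 = -1632 - 32 = -1664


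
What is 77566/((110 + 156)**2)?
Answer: 38783/35378 ≈ 1.0962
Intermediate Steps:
77566/((110 + 156)**2) = 77566/(266**2) = 77566/70756 = 77566*(1/70756) = 38783/35378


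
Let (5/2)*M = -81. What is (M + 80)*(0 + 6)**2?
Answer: 8568/5 ≈ 1713.6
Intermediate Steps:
M = -162/5 (M = (2/5)*(-81) = -162/5 ≈ -32.400)
(M + 80)*(0 + 6)**2 = (-162/5 + 80)*(0 + 6)**2 = (238/5)*6**2 = (238/5)*36 = 8568/5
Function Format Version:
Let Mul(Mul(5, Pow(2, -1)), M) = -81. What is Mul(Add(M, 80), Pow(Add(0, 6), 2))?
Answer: Rational(8568, 5) ≈ 1713.6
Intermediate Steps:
M = Rational(-162, 5) (M = Mul(Rational(2, 5), -81) = Rational(-162, 5) ≈ -32.400)
Mul(Add(M, 80), Pow(Add(0, 6), 2)) = Mul(Add(Rational(-162, 5), 80), Pow(Add(0, 6), 2)) = Mul(Rational(238, 5), Pow(6, 2)) = Mul(Rational(238, 5), 36) = Rational(8568, 5)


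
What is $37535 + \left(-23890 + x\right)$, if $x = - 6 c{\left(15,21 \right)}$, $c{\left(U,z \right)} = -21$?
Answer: $13771$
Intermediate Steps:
$x = 126$ ($x = \left(-6\right) \left(-21\right) = 126$)
$37535 + \left(-23890 + x\right) = 37535 + \left(-23890 + 126\right) = 37535 - 23764 = 13771$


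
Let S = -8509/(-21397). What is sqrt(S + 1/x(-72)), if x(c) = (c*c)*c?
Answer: sqrt(135911426062990)/18487008 ≈ 0.63061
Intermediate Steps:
x(c) = c**3 (x(c) = c**2*c = c**3)
S = 8509/21397 (S = -8509*(-1/21397) = 8509/21397 ≈ 0.39767)
sqrt(S + 1/x(-72)) = sqrt(8509/21397 + 1/((-72)**3)) = sqrt(8509/21397 + 1/(-373248)) = sqrt(8509/21397 - 1/373248) = sqrt(3175945835/7986387456) = sqrt(135911426062990)/18487008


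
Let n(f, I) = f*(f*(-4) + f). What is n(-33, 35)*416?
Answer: -1359072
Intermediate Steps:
n(f, I) = -3*f² (n(f, I) = f*(-4*f + f) = f*(-3*f) = -3*f²)
n(-33, 35)*416 = -3*(-33)²*416 = -3*1089*416 = -3267*416 = -1359072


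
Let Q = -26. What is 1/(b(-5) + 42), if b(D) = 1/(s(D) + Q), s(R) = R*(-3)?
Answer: 11/461 ≈ 0.023861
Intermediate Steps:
s(R) = -3*R
b(D) = 1/(-26 - 3*D) (b(D) = 1/(-3*D - 26) = 1/(-26 - 3*D))
1/(b(-5) + 42) = 1/(-1/(26 + 3*(-5)) + 42) = 1/(-1/(26 - 15) + 42) = 1/(-1/11 + 42) = 1/(461/11) = 11/461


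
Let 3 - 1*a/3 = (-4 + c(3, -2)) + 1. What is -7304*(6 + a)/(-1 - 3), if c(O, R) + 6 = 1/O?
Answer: 74866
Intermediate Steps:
c(O, R) = -6 + 1/O
a = 35 (a = 9 - 3*((-4 + (-6 + 1/3)) + 1) = 9 - 3*((-4 - 17/3) + 1) = 9 - 3*(-29/3 + 1) = 9 - 3*(-26/3) = 9 + 26 = 35)
-7304*(6 + a)/(-1 - 3) = -7304*(6 + 35)/(-1 - 3) = -299464/(-4) = -299464*(-1)/4 = -7304*(-41/4) = 74866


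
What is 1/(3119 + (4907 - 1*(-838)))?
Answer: 1/8864 ≈ 0.00011282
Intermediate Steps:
1/(3119 + (4907 - 1*(-838))) = 1/(3119 + (4907 + 838)) = 1/(3119 + 5745) = 1/8864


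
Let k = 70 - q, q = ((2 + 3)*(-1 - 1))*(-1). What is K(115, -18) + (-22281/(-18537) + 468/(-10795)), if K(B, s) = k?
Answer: 4079420993/66702305 ≈ 61.159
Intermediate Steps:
q = 10 (q = (5*(-2))*(-1) = -10*(-1) = 10)
k = 60 (k = 70 - 1*10 = 70 - 10 = 60)
K(B, s) = 60
K(115, -18) + (-22281/(-18537) + 468/(-10795)) = 60 + (-22281/(-18537) + 468/(-10795)) = 60 + (-22281*(-1/18537) + 468*(-1/10795)) = 60 + (7427/6179 - 468/10795) = 60 + 77282693/66702305 = 4079420993/66702305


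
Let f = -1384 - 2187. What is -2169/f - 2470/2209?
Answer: -4029049/7888339 ≈ -0.51076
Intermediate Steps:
f = -3571
-2169/f - 2470/2209 = -2169/(-3571) - 2470/2209 = -2169*(-1/3571) - 2470*1/2209 = 2169/3571 - 2470/2209 = -4029049/7888339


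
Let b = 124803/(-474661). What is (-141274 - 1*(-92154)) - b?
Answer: -23315223517/474661 ≈ -49120.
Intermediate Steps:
b = -124803/474661 (b = 124803*(-1/474661) = -124803/474661 ≈ -0.26293)
(-141274 - 1*(-92154)) - b = (-141274 - 1*(-92154)) - 1*(-124803/474661) = (-141274 + 92154) + 124803/474661 = -49120 + 124803/474661 = -23315223517/474661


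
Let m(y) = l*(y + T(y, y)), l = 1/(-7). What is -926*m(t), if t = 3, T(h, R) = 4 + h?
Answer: 9260/7 ≈ 1322.9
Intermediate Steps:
l = -⅐ ≈ -0.14286
m(y) = -4/7 - 2*y/7 (m(y) = -(y + (4 + y))/7 = -(4 + 2*y)/7 = -4/7 - 2*y/7)
-926*m(t) = -926*(-4/7 - 2/7*3) = -926*(-4/7 - 6/7) = -926*(-10/7) = 9260/7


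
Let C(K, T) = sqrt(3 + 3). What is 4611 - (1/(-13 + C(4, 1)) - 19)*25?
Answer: 829343/163 + 25*sqrt(6)/163 ≈ 5088.4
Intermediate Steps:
C(K, T) = sqrt(6)
4611 - (1/(-13 + C(4, 1)) - 19)*25 = 4611 - (1/(-13 + sqrt(6)) - 19)*25 = 4611 - (-19 + 1/(-13 + sqrt(6)))*25 = 4611 - (-475 + 25/(-13 + sqrt(6))) = 4611 + (475 - 25/(-13 + sqrt(6))) = 5086 - 25/(-13 + sqrt(6))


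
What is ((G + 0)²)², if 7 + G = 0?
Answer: 2401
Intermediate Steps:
G = -7 (G = -7 + 0 = -7)
((G + 0)²)² = ((-7 + 0)²)² = ((-7)²)² = 49² = 2401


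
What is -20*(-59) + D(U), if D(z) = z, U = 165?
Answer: 1345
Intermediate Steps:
-20*(-59) + D(U) = -20*(-59) + 165 = 1180 + 165 = 1345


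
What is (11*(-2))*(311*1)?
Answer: -6842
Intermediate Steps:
(11*(-2))*(311*1) = -22*311 = -6842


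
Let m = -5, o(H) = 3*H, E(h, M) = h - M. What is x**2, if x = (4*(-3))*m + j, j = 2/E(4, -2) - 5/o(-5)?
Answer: 33124/9 ≈ 3680.4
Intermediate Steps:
j = 2/3 (j = 2/(4 - 1*(-2)) - 5/(3*(-5)) = 2/(4 + 2) - 5/(-15) = 2/6 - 5*(-1/15) = 2*(1/6) + 1/3 = 1/3 + 1/3 = 2/3 ≈ 0.66667)
x = 182/3 (x = (4*(-3))*(-5) + 2/3 = -12*(-5) + 2/3 = 60 + 2/3 = 182/3 ≈ 60.667)
x**2 = (182/3)**2 = 33124/9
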